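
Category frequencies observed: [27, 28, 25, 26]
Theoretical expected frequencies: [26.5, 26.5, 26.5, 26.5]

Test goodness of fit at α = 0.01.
Chi-square goodness of fit test:
H₀: observed counts match expected distribution
H₁: observed counts differ from expected distribution
df = k - 1 = 3
χ² = Σ(O - E)²/E
   = (27 - 26.5)²/26.5 + (28 - 26.5)²/26.5 + (25 - 26.5)²/26.5 + (26 - 26.5)²/26.5
   = 0.009 + 0.085 + 0.085 + 0.009
   = 0.19
p-value = 0.9794

Since p-value > α = 0.01, we fail to reject H₀.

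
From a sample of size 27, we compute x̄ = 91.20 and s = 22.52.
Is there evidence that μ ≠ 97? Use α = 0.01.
One-sample t-test:
H₀: μ = 97
H₁: μ ≠ 97
df = n - 1 = 26
t = (x̄ - μ₀) / (s/√n) = (91.20 - 97) / (22.52/√27) = -1.338
p-value = 0.1924

Since p-value > α = 0.01, we fail to reject H₀.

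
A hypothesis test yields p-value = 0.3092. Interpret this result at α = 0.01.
Since p = 0.3092 > α = 0.01, fail to reject H₀.
There is insufficient evidence to reject the null hypothesis; the result is not statistically significant at the 0.01 level.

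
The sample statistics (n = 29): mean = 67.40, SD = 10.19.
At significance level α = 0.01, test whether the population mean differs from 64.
One-sample t-test:
H₀: μ = 64
H₁: μ ≠ 64
df = n - 1 = 28
t = (x̄ - μ₀) / (s/√n) = (67.40 - 64) / (10.19/√29) = 1.797
p-value = 0.0832

Since p-value > α = 0.01, we fail to reject H₀.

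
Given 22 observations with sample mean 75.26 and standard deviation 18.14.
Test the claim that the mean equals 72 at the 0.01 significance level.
One-sample t-test:
H₀: μ = 72
H₁: μ ≠ 72
df = n - 1 = 21
t = (x̄ - μ₀) / (s/√n) = (75.26 - 72) / (18.14/√22) = 0.843
p-value = 0.4088

Since p-value > α = 0.01, we fail to reject H₀.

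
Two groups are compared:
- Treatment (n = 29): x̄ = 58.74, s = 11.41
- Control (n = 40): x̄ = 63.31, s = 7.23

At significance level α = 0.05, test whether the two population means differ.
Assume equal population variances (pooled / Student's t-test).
Student's two-sample t-test (equal variances):
H₀: μ₁ = μ₂
H₁: μ₁ ≠ μ₂
df = n₁ + n₂ - 2 = 67
Pooled variance s_p² = [(n₁-1)s₁² + (n₂-1)s₂²] / (n₁ + n₂ - 2) = [(28)(11.41²) + (39)(7.23²)] / 67 = 84.8345
SE = √(s_p²(1/n₁ + 1/n₂)) = √(84.8345 × (1/29 + 1/40)) = 2.2464
t = (x̄₁ - x̄₂) / SE = (58.74 - 63.31) / 2.2464 = -4.57 / 2.2464 = -2.034
p-value = 0.0459

Since p-value < α = 0.05, we reject H₀.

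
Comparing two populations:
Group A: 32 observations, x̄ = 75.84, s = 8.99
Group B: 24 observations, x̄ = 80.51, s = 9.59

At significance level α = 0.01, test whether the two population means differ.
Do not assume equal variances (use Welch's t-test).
Welch's two-sample t-test:
H₀: μ₁ = μ₂
H₁: μ₁ ≠ μ₂
s₁²/n₁ = 8.99²/32 = 2.5256,  s₂²/n₂ = 9.59²/24 = 3.8320
SE = √(s₁²/n₁ + s₂²/n₂) = √(2.5256 + 3.8320) = 2.5214
df (Welch-Satterthwaite) = (s₁²/n₁ + s₂²/n₂)² / [(s₁²/n₁)²/(n₁-1) + (s₂²/n₂)²/(n₂-1)] ≈ 47.88
t = (x̄₁ - x̄₂) / SE = (75.84 - 80.51) / 2.5214 = -4.67 / 2.5214 = -1.852
p-value = 0.0702

Since p-value > α = 0.01, we fail to reject H₀.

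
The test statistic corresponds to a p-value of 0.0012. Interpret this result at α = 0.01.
Since p = 0.0012 < α = 0.01, reject H₀.
There is sufficient evidence to reject the null hypothesis; the result is statistically significant at the 0.01 level.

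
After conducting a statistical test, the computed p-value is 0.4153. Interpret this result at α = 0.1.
Since p = 0.4153 > α = 0.1, fail to reject H₀.
There is insufficient evidence to reject the null hypothesis; the result is not statistically significant at the 0.1 level.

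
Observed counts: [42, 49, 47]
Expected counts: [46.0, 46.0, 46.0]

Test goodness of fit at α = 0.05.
Chi-square goodness of fit test:
H₀: observed counts match expected distribution
H₁: observed counts differ from expected distribution
df = k - 1 = 2
χ² = Σ(O - E)²/E
   = (42 - 46.0)²/46.0 + (49 - 46.0)²/46.0 + (47 - 46.0)²/46.0
   = 0.348 + 0.196 + 0.022
   = 0.57
p-value = 0.7538

Since p-value > α = 0.05, we fail to reject H₀.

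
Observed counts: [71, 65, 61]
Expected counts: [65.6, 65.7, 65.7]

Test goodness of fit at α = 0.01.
Chi-square goodness of fit test:
H₀: observed counts match expected distribution
H₁: observed counts differ from expected distribution
df = k - 1 = 2
χ² = Σ(O - E)²/E
   = (71 - 65.6)²/65.6 + (65 - 65.7)²/65.7 + (61 - 65.7)²/65.7
   = 0.445 + 0.007 + 0.336
   = 0.79
p-value = 0.6743

Since p-value > α = 0.01, we fail to reject H₀.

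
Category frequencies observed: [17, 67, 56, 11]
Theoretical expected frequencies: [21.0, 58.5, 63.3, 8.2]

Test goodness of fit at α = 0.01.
Chi-square goodness of fit test:
H₀: observed counts match expected distribution
H₁: observed counts differ from expected distribution
df = k - 1 = 3
χ² = Σ(O - E)²/E
   = (17 - 21.0)²/21.0 + (67 - 58.5)²/58.5 + (56 - 63.3)²/63.3 + (11 - 8.2)²/8.2
   = 0.762 + 1.235 + 0.842 + 0.956
   = 3.79
p-value = 0.2845

Since p-value > α = 0.01, we fail to reject H₀.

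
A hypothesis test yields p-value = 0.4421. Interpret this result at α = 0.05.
Since p = 0.4421 > α = 0.05, fail to reject H₀.
There is insufficient evidence to reject the null hypothesis; the result is not statistically significant at the 0.05 level.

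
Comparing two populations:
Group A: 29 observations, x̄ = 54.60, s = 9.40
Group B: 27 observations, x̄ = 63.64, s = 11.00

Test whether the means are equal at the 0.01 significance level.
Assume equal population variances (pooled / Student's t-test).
Student's two-sample t-test (equal variances):
H₀: μ₁ = μ₂
H₁: μ₁ ≠ μ₂
df = n₁ + n₂ - 2 = 54
Pooled variance s_p² = [(n₁-1)s₁² + (n₂-1)s₂²] / (n₁ + n₂ - 2) = [(28)(9.40²) + (26)(11.00²)] / 54 = 104.0756
SE = √(s_p²(1/n₁ + 1/n₂)) = √(104.0756 × (1/29 + 1/27)) = 2.7283
t = (x̄₁ - x̄₂) / SE = (54.60 - 63.64) / 2.7283 = -9.04 / 2.7283 = -3.313
p-value = 0.0016

Since p-value < α = 0.01, we reject H₀.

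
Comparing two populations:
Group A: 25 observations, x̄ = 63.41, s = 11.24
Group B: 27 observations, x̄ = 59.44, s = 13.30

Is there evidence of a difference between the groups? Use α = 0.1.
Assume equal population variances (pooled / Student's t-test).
Student's two-sample t-test (equal variances):
H₀: μ₁ = μ₂
H₁: μ₁ ≠ μ₂
df = n₁ + n₂ - 2 = 50
Pooled variance s_p² = [(n₁-1)s₁² + (n₂-1)s₂²] / (n₁ + n₂ - 2) = [(24)(11.24²) + (26)(13.30²)] / 50 = 152.6248
SE = √(s_p²(1/n₁ + 1/n₂)) = √(152.6248 × (1/25 + 1/27)) = 3.4290
t = (x̄₁ - x̄₂) / SE = (63.41 - 59.44) / 3.4290 = 3.97 / 3.4290 = 1.158
p-value = 0.2525

Since p-value > α = 0.1, we fail to reject H₀.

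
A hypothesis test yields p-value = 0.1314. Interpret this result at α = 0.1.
Since p = 0.1314 > α = 0.1, fail to reject H₀.
There is insufficient evidence to reject the null hypothesis; the result is not statistically significant at the 0.1 level.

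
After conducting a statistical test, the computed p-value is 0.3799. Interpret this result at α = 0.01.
Since p = 0.3799 > α = 0.01, fail to reject H₀.
There is insufficient evidence to reject the null hypothesis; the result is not statistically significant at the 0.01 level.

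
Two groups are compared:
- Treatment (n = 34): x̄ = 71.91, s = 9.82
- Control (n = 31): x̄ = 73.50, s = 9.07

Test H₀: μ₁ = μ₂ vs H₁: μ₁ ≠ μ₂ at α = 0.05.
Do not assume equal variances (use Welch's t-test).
Welch's two-sample t-test:
H₀: μ₁ = μ₂
H₁: μ₁ ≠ μ₂
s₁²/n₁ = 9.82²/34 = 2.8362,  s₂²/n₂ = 9.07²/31 = 2.6537
SE = √(s₁²/n₁ + s₂²/n₂) = √(2.8362 + 2.6537) = 2.3431
df (Welch-Satterthwaite) = (s₁²/n₁ + s₂²/n₂)² / [(s₁²/n₁)²/(n₁-1) + (s₂²/n₂)²/(n₂-1)] ≈ 62.99
t = (x̄₁ - x̄₂) / SE = (71.91 - 73.50) / 2.3431 = -1.59 / 2.3431 = -0.679
p-value = 0.4999

Since p-value > α = 0.05, we fail to reject H₀.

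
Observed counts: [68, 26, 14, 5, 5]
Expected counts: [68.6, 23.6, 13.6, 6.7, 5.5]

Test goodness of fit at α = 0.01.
Chi-square goodness of fit test:
H₀: observed counts match expected distribution
H₁: observed counts differ from expected distribution
df = k - 1 = 4
χ² = Σ(O - E)²/E
   = (68 - 68.6)²/68.6 + (26 - 23.6)²/23.6 + (14 - 13.6)²/13.6 + (5 - 6.7)²/6.7 + (5 - 5.5)²/5.5
   = 0.005 + 0.244 + 0.012 + 0.431 + 0.045
   = 0.74
p-value = 0.9466

Since p-value > α = 0.01, we fail to reject H₀.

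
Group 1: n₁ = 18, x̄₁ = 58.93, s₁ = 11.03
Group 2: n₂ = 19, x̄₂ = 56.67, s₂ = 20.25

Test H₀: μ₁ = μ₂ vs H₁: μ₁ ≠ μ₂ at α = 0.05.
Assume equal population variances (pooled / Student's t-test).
Student's two-sample t-test (equal variances):
H₀: μ₁ = μ₂
H₁: μ₁ ≠ μ₂
df = n₁ + n₂ - 2 = 35
Pooled variance s_p² = [(n₁-1)s₁² + (n₂-1)s₂²] / (n₁ + n₂ - 2) = [(17)(11.03²) + (18)(20.25²)] / 35 = 269.9817
SE = √(s_p²(1/n₁ + 1/n₂)) = √(269.9817 × (1/18 + 1/19)) = 5.4045
t = (x̄₁ - x̄₂) / SE = (58.93 - 56.67) / 5.4045 = 2.26 / 5.4045 = 0.418
p-value = 0.6784

Since p-value > α = 0.05, we fail to reject H₀.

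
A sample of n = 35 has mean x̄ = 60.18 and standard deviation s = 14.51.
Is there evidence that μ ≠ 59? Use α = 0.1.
One-sample t-test:
H₀: μ = 59
H₁: μ ≠ 59
df = n - 1 = 34
t = (x̄ - μ₀) / (s/√n) = (60.18 - 59) / (14.51/√35) = 0.481
p-value = 0.6335

Since p-value > α = 0.1, we fail to reject H₀.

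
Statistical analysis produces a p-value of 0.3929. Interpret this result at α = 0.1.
Since p = 0.3929 > α = 0.1, fail to reject H₀.
There is insufficient evidence to reject the null hypothesis; the result is not statistically significant at the 0.1 level.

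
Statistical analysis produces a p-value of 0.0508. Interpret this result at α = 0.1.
Since p = 0.0508 < α = 0.1, reject H₀.
There is sufficient evidence to reject the null hypothesis; the result is statistically significant at the 0.1 level.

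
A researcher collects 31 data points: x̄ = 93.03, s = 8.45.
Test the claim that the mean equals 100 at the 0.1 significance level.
One-sample t-test:
H₀: μ = 100
H₁: μ ≠ 100
df = n - 1 = 30
t = (x̄ - μ₀) / (s/√n) = (93.03 - 100) / (8.45/√31) = -4.593
p-value = 0.0001

Since p-value < α = 0.1, we reject H₀.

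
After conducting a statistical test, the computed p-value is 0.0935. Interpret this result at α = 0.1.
Since p = 0.0935 < α = 0.1, reject H₀.
There is sufficient evidence to reject the null hypothesis; the result is statistically significant at the 0.1 level.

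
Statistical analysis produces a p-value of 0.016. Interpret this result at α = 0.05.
Since p = 0.016 < α = 0.05, reject H₀.
There is sufficient evidence to reject the null hypothesis; the result is statistically significant at the 0.05 level.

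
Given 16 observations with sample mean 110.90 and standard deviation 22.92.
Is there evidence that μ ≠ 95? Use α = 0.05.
One-sample t-test:
H₀: μ = 95
H₁: μ ≠ 95
df = n - 1 = 15
t = (x̄ - μ₀) / (s/√n) = (110.90 - 95) / (22.92/√16) = 2.775
p-value = 0.0142

Since p-value < α = 0.05, we reject H₀.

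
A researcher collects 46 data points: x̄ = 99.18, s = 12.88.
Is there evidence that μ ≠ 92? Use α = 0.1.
One-sample t-test:
H₀: μ = 92
H₁: μ ≠ 92
df = n - 1 = 45
t = (x̄ - μ₀) / (s/√n) = (99.18 - 92) / (12.88/√46) = 3.781
p-value = 0.0005

Since p-value < α = 0.1, we reject H₀.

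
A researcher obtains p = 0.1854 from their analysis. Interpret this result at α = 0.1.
Since p = 0.1854 > α = 0.1, fail to reject H₀.
There is insufficient evidence to reject the null hypothesis; the result is not statistically significant at the 0.1 level.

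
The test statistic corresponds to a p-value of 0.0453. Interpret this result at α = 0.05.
Since p = 0.0453 < α = 0.05, reject H₀.
There is sufficient evidence to reject the null hypothesis; the result is statistically significant at the 0.05 level.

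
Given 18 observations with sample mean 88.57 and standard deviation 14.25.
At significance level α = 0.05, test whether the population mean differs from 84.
One-sample t-test:
H₀: μ = 84
H₁: μ ≠ 84
df = n - 1 = 17
t = (x̄ - μ₀) / (s/√n) = (88.57 - 84) / (14.25/√18) = 1.361
p-value = 0.1914

Since p-value > α = 0.05, we fail to reject H₀.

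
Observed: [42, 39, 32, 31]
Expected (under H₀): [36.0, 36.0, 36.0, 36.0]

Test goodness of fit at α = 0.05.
Chi-square goodness of fit test:
H₀: observed counts match expected distribution
H₁: observed counts differ from expected distribution
df = k - 1 = 3
χ² = Σ(O - E)²/E
   = (42 - 36.0)²/36.0 + (39 - 36.0)²/36.0 + (32 - 36.0)²/36.0 + (31 - 36.0)²/36.0
   = 1.000 + 0.250 + 0.444 + 0.694
   = 2.39
p-value = 0.4957

Since p-value > α = 0.05, we fail to reject H₀.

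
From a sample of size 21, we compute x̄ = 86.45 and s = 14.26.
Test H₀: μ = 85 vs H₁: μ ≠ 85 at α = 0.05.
One-sample t-test:
H₀: μ = 85
H₁: μ ≠ 85
df = n - 1 = 20
t = (x̄ - μ₀) / (s/√n) = (86.45 - 85) / (14.26/√21) = 0.466
p-value = 0.6463

Since p-value > α = 0.05, we fail to reject H₀.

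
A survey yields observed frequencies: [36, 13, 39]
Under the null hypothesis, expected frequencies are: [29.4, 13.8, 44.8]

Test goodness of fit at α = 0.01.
Chi-square goodness of fit test:
H₀: observed counts match expected distribution
H₁: observed counts differ from expected distribution
df = k - 1 = 2
χ² = Σ(O - E)²/E
   = (36 - 29.4)²/29.4 + (13 - 13.8)²/13.8 + (39 - 44.8)²/44.8
   = 1.482 + 0.046 + 0.751
   = 2.28
p-value = 0.3200

Since p-value > α = 0.01, we fail to reject H₀.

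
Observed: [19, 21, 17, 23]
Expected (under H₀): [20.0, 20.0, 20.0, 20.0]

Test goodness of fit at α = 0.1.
Chi-square goodness of fit test:
H₀: observed counts match expected distribution
H₁: observed counts differ from expected distribution
df = k - 1 = 3
χ² = Σ(O - E)²/E
   = (19 - 20.0)²/20.0 + (21 - 20.0)²/20.0 + (17 - 20.0)²/20.0 + (23 - 20.0)²/20.0
   = 0.050 + 0.050 + 0.450 + 0.450
   = 1.00
p-value = 0.8013

Since p-value > α = 0.1, we fail to reject H₀.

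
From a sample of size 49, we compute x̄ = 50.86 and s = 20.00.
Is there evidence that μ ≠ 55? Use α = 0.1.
One-sample t-test:
H₀: μ = 55
H₁: μ ≠ 55
df = n - 1 = 48
t = (x̄ - μ₀) / (s/√n) = (50.86 - 55) / (20.00/√49) = -1.449
p-value = 0.1538

Since p-value > α = 0.1, we fail to reject H₀.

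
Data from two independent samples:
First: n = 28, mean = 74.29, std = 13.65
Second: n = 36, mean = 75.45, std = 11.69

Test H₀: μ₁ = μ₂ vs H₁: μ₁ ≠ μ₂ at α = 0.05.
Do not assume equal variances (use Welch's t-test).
Welch's two-sample t-test:
H₀: μ₁ = μ₂
H₁: μ₁ ≠ μ₂
s₁²/n₁ = 13.65²/28 = 6.6544,  s₂²/n₂ = 11.69²/36 = 3.7960
SE = √(s₁²/n₁ + s₂²/n₂) = √(6.6544 + 3.7960) = 3.2327
df (Welch-Satterthwaite) = (s₁²/n₁ + s₂²/n₂)² / [(s₁²/n₁)²/(n₁-1) + (s₂²/n₂)²/(n₂-1)] ≈ 53.23
t = (x̄₁ - x̄₂) / SE = (74.29 - 75.45) / 3.2327 = -1.16 / 3.2327 = -0.359
p-value = 0.7211

Since p-value > α = 0.05, we fail to reject H₀.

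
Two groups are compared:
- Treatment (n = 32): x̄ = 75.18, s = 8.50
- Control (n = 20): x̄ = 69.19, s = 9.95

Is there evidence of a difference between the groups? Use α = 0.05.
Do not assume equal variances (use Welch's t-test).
Welch's two-sample t-test:
H₀: μ₁ = μ₂
H₁: μ₁ ≠ μ₂
s₁²/n₁ = 8.50²/32 = 2.2578,  s₂²/n₂ = 9.95²/20 = 4.9501
SE = √(s₁²/n₁ + s₂²/n₂) = √(2.2578 + 4.9501) = 2.6848
df (Welch-Satterthwaite) = (s₁²/n₁ + s₂²/n₂)² / [(s₁²/n₁)²/(n₁-1) + (s₂²/n₂)²/(n₂-1)] ≈ 35.73
t = (x̄₁ - x̄₂) / SE = (75.18 - 69.19) / 2.6848 = 5.99 / 2.6848 = 2.231
p-value = 0.0320

Since p-value < α = 0.05, we reject H₀.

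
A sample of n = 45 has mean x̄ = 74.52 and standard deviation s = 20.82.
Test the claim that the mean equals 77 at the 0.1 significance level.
One-sample t-test:
H₀: μ = 77
H₁: μ ≠ 77
df = n - 1 = 44
t = (x̄ - μ₀) / (s/√n) = (74.52 - 77) / (20.82/√45) = -0.799
p-value = 0.4286

Since p-value > α = 0.1, we fail to reject H₀.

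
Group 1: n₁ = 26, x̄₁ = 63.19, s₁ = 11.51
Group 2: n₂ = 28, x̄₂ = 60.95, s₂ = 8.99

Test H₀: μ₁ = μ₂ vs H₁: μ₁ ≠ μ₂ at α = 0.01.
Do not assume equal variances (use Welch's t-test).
Welch's two-sample t-test:
H₀: μ₁ = μ₂
H₁: μ₁ ≠ μ₂
s₁²/n₁ = 11.51²/26 = 5.0954,  s₂²/n₂ = 8.99²/28 = 2.8864
SE = √(s₁²/n₁ + s₂²/n₂) = √(5.0954 + 2.8864) = 2.8252
df (Welch-Satterthwaite) = (s₁²/n₁ + s₂²/n₂)² / [(s₁²/n₁)²/(n₁-1) + (s₂²/n₂)²/(n₂-1)] ≈ 47.29
t = (x̄₁ - x̄₂) / SE = (63.19 - 60.95) / 2.8252 = 2.24 / 2.8252 = 0.793
p-value = 0.4318

Since p-value > α = 0.01, we fail to reject H₀.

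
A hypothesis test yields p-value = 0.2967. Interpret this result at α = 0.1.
Since p = 0.2967 > α = 0.1, fail to reject H₀.
There is insufficient evidence to reject the null hypothesis; the result is not statistically significant at the 0.1 level.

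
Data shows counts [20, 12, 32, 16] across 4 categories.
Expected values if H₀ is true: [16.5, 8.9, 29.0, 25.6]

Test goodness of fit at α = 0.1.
Chi-square goodness of fit test:
H₀: observed counts match expected distribution
H₁: observed counts differ from expected distribution
df = k - 1 = 3
χ² = Σ(O - E)²/E
   = (20 - 16.5)²/16.5 + (12 - 8.9)²/8.9 + (32 - 29.0)²/29.0 + (16 - 25.6)²/25.6
   = 0.742 + 1.080 + 0.310 + 3.600
   = 5.73
p-value = 0.1254

Since p-value > α = 0.1, we fail to reject H₀.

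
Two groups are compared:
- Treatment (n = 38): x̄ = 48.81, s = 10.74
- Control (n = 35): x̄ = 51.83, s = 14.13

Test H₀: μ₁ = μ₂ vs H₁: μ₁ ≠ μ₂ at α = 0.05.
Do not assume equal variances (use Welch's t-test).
Welch's two-sample t-test:
H₀: μ₁ = μ₂
H₁: μ₁ ≠ μ₂
s₁²/n₁ = 10.74²/38 = 3.0355,  s₂²/n₂ = 14.13²/35 = 5.7045
SE = √(s₁²/n₁ + s₂²/n₂) = √(3.0355 + 5.7045) = 2.9563
df (Welch-Satterthwaite) = (s₁²/n₁ + s₂²/n₂)² / [(s₁²/n₁)²/(n₁-1) + (s₂²/n₂)²/(n₂-1)] ≈ 63.33
t = (x̄₁ - x̄₂) / SE = (48.81 - 51.83) / 2.9563 = -3.02 / 2.9563 = -1.022
p-value = 0.3109

Since p-value > α = 0.05, we fail to reject H₀.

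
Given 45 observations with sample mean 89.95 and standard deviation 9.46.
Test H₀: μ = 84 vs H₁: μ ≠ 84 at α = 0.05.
One-sample t-test:
H₀: μ = 84
H₁: μ ≠ 84
df = n - 1 = 44
t = (x̄ - μ₀) / (s/√n) = (89.95 - 84) / (9.46/√45) = 4.219
p-value = 0.0001

Since p-value < α = 0.05, we reject H₀.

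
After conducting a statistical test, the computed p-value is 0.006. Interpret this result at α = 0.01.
Since p = 0.006 < α = 0.01, reject H₀.
There is sufficient evidence to reject the null hypothesis; the result is statistically significant at the 0.01 level.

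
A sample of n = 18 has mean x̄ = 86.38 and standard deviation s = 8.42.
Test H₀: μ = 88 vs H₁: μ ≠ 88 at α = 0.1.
One-sample t-test:
H₀: μ = 88
H₁: μ ≠ 88
df = n - 1 = 17
t = (x̄ - μ₀) / (s/√n) = (86.38 - 88) / (8.42/√18) = -0.816
p-value = 0.4256

Since p-value > α = 0.1, we fail to reject H₀.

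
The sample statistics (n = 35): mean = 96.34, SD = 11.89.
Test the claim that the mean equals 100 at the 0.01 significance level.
One-sample t-test:
H₀: μ = 100
H₁: μ ≠ 100
df = n - 1 = 34
t = (x̄ - μ₀) / (s/√n) = (96.34 - 100) / (11.89/√35) = -1.821
p-value = 0.0774

Since p-value > α = 0.01, we fail to reject H₀.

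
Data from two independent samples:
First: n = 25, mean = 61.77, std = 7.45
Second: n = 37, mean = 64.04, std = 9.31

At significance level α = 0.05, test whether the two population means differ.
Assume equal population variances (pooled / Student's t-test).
Student's two-sample t-test (equal variances):
H₀: μ₁ = μ₂
H₁: μ₁ ≠ μ₂
df = n₁ + n₂ - 2 = 60
Pooled variance s_p² = [(n₁-1)s₁² + (n₂-1)s₂²] / (n₁ + n₂ - 2) = [(24)(7.45²) + (36)(9.31²)] / 60 = 74.2067
SE = √(s_p²(1/n₁ + 1/n₂)) = √(74.2067 × (1/25 + 1/37)) = 2.2302
t = (x̄₁ - x̄₂) / SE = (61.77 - 64.04) / 2.2302 = -2.27 / 2.2302 = -1.018
p-value = 0.3128

Since p-value > α = 0.05, we fail to reject H₀.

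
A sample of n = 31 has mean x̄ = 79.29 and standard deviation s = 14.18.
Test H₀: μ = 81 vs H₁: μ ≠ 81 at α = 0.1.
One-sample t-test:
H₀: μ = 81
H₁: μ ≠ 81
df = n - 1 = 30
t = (x̄ - μ₀) / (s/√n) = (79.29 - 81) / (14.18/√31) = -0.671
p-value = 0.5071

Since p-value > α = 0.1, we fail to reject H₀.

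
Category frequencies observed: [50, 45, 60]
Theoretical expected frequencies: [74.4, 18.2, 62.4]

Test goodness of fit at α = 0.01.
Chi-square goodness of fit test:
H₀: observed counts match expected distribution
H₁: observed counts differ from expected distribution
df = k - 1 = 2
χ² = Σ(O - E)²/E
   = (50 - 74.4)²/74.4 + (45 - 18.2)²/18.2 + (60 - 62.4)²/62.4
   = 8.002 + 39.464 + 0.092
   = 47.56
p-value < 0.0001

Since p-value < α = 0.01, we reject H₀.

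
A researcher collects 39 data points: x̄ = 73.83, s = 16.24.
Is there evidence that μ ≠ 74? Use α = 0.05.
One-sample t-test:
H₀: μ = 74
H₁: μ ≠ 74
df = n - 1 = 38
t = (x̄ - μ₀) / (s/√n) = (73.83 - 74) / (16.24/√39) = -0.065
p-value = 0.9482

Since p-value > α = 0.05, we fail to reject H₀.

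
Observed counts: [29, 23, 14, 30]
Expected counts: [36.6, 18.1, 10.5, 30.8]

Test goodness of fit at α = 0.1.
Chi-square goodness of fit test:
H₀: observed counts match expected distribution
H₁: observed counts differ from expected distribution
df = k - 1 = 3
χ² = Σ(O - E)²/E
   = (29 - 36.6)²/36.6 + (23 - 18.1)²/18.1 + (14 - 10.5)²/10.5 + (30 - 30.8)²/30.8
   = 1.578 + 1.327 + 1.167 + 0.021
   = 4.09
p-value = 0.2517

Since p-value > α = 0.1, we fail to reject H₀.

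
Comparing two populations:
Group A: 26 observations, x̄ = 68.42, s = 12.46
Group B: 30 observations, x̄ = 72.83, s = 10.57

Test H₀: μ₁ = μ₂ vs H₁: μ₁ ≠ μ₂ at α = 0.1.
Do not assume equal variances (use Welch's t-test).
Welch's two-sample t-test:
H₀: μ₁ = μ₂
H₁: μ₁ ≠ μ₂
s₁²/n₁ = 12.46²/26 = 5.9712,  s₂²/n₂ = 10.57²/30 = 3.7242
SE = √(s₁²/n₁ + s₂²/n₂) = √(5.9712 + 3.7242) = 3.1137
df (Welch-Satterthwaite) = (s₁²/n₁ + s₂²/n₂)² / [(s₁²/n₁)²/(n₁-1) + (s₂²/n₂)²/(n₂-1)] ≈ 49.36
t = (x̄₁ - x̄₂) / SE = (68.42 - 72.83) / 3.1137 = -4.41 / 3.1137 = -1.416
p-value = 0.1630

Since p-value > α = 0.1, we fail to reject H₀.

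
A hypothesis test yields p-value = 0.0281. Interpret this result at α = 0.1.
Since p = 0.0281 < α = 0.1, reject H₀.
There is sufficient evidence to reject the null hypothesis; the result is statistically significant at the 0.1 level.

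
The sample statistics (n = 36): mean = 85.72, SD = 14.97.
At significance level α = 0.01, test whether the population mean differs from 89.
One-sample t-test:
H₀: μ = 89
H₁: μ ≠ 89
df = n - 1 = 35
t = (x̄ - μ₀) / (s/√n) = (85.72 - 89) / (14.97/√36) = -1.315
p-value = 0.1972

Since p-value > α = 0.01, we fail to reject H₀.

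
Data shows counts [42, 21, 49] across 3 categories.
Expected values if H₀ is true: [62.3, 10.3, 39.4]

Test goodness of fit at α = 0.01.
Chi-square goodness of fit test:
H₀: observed counts match expected distribution
H₁: observed counts differ from expected distribution
df = k - 1 = 2
χ² = Σ(O - E)²/E
   = (42 - 62.3)²/62.3 + (21 - 10.3)²/10.3 + (49 - 39.4)²/39.4
   = 6.615 + 11.116 + 2.339
   = 20.07
p-value < 0.0001

Since p-value < α = 0.01, we reject H₀.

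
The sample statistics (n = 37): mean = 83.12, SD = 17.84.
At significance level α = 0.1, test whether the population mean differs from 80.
One-sample t-test:
H₀: μ = 80
H₁: μ ≠ 80
df = n - 1 = 36
t = (x̄ - μ₀) / (s/√n) = (83.12 - 80) / (17.84/√37) = 1.064
p-value = 0.2945

Since p-value > α = 0.1, we fail to reject H₀.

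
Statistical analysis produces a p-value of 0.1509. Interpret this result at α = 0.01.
Since p = 0.1509 > α = 0.01, fail to reject H₀.
There is insufficient evidence to reject the null hypothesis; the result is not statistically significant at the 0.01 level.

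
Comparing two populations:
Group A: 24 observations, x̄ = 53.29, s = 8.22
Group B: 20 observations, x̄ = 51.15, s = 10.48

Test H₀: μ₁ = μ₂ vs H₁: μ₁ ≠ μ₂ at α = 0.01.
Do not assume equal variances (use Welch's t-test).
Welch's two-sample t-test:
H₀: μ₁ = μ₂
H₁: μ₁ ≠ μ₂
s₁²/n₁ = 8.22²/24 = 2.8154,  s₂²/n₂ = 10.48²/20 = 5.4915
SE = √(s₁²/n₁ + s₂²/n₂) = √(2.8154 + 5.4915) = 2.8822
df (Welch-Satterthwaite) = (s₁²/n₁ + s₂²/n₂)² / [(s₁²/n₁)²/(n₁-1) + (s₂²/n₂)²/(n₂-1)] ≈ 35.72
t = (x̄₁ - x̄₂) / SE = (53.29 - 51.15) / 2.8822 = 2.14 / 2.8822 = 0.742
p-value = 0.4626

Since p-value > α = 0.01, we fail to reject H₀.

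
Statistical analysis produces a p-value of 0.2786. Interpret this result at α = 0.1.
Since p = 0.2786 > α = 0.1, fail to reject H₀.
There is insufficient evidence to reject the null hypothesis; the result is not statistically significant at the 0.1 level.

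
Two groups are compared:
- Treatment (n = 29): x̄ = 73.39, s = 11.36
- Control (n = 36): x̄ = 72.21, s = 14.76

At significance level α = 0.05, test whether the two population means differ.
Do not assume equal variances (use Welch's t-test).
Welch's two-sample t-test:
H₀: μ₁ = μ₂
H₁: μ₁ ≠ μ₂
s₁²/n₁ = 11.36²/29 = 4.4500,  s₂²/n₂ = 14.76²/36 = 6.0516
SE = √(s₁²/n₁ + s₂²/n₂) = √(4.4500 + 6.0516) = 3.2406
df (Welch-Satterthwaite) = (s₁²/n₁ + s₂²/n₂)² / [(s₁²/n₁)²/(n₁-1) + (s₂²/n₂)²/(n₂-1)] ≈ 62.89
t = (x̄₁ - x̄₂) / SE = (73.39 - 72.21) / 3.2406 = 1.18 / 3.2406 = 0.364
p-value = 0.7170

Since p-value > α = 0.05, we fail to reject H₀.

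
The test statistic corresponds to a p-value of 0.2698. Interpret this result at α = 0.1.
Since p = 0.2698 > α = 0.1, fail to reject H₀.
There is insufficient evidence to reject the null hypothesis; the result is not statistically significant at the 0.1 level.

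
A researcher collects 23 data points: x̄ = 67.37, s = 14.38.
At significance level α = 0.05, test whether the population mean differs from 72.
One-sample t-test:
H₀: μ = 72
H₁: μ ≠ 72
df = n - 1 = 22
t = (x̄ - μ₀) / (s/√n) = (67.37 - 72) / (14.38/√23) = -1.544
p-value = 0.1368

Since p-value > α = 0.05, we fail to reject H₀.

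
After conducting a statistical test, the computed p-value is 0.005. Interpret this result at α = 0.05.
Since p = 0.005 < α = 0.05, reject H₀.
There is sufficient evidence to reject the null hypothesis; the result is statistically significant at the 0.05 level.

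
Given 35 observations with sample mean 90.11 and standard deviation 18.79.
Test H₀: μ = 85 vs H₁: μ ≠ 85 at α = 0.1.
One-sample t-test:
H₀: μ = 85
H₁: μ ≠ 85
df = n - 1 = 34
t = (x̄ - μ₀) / (s/√n) = (90.11 - 85) / (18.79/√35) = 1.609
p-value = 0.1169

Since p-value > α = 0.1, we fail to reject H₀.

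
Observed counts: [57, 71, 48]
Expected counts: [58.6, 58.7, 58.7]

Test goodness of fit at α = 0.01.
Chi-square goodness of fit test:
H₀: observed counts match expected distribution
H₁: observed counts differ from expected distribution
df = k - 1 = 2
χ² = Σ(O - E)²/E
   = (57 - 58.6)²/58.6 + (71 - 58.7)²/58.7 + (48 - 58.7)²/58.7
   = 0.044 + 2.577 + 1.950
   = 4.57
p-value = 0.1017

Since p-value > α = 0.01, we fail to reject H₀.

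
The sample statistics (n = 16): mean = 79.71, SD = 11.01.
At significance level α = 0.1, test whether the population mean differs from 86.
One-sample t-test:
H₀: μ = 86
H₁: μ ≠ 86
df = n - 1 = 15
t = (x̄ - μ₀) / (s/√n) = (79.71 - 86) / (11.01/√16) = -2.285
p-value = 0.0373

Since p-value < α = 0.1, we reject H₀.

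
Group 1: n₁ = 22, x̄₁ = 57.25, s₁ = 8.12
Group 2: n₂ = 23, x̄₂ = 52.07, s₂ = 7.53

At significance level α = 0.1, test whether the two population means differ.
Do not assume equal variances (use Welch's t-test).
Welch's two-sample t-test:
H₀: μ₁ = μ₂
H₁: μ₁ ≠ μ₂
s₁²/n₁ = 8.12²/22 = 2.9970,  s₂²/n₂ = 7.53²/23 = 2.4653
SE = √(s₁²/n₁ + s₂²/n₂) = √(2.9970 + 2.4653) = 2.3372
df (Welch-Satterthwaite) = (s₁²/n₁ + s₂²/n₂)² / [(s₁²/n₁)²/(n₁-1) + (s₂²/n₂)²/(n₂-1)] ≈ 42.38
t = (x̄₁ - x̄₂) / SE = (57.25 - 52.07) / 2.3372 = 5.18 / 2.3372 = 2.216
p-value = 0.0321

Since p-value < α = 0.1, we reject H₀.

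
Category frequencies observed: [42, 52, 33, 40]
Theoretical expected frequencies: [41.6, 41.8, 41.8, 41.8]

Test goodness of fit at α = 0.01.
Chi-square goodness of fit test:
H₀: observed counts match expected distribution
H₁: observed counts differ from expected distribution
df = k - 1 = 3
χ² = Σ(O - E)²/E
   = (42 - 41.6)²/41.6 + (52 - 41.8)²/41.8 + (33 - 41.8)²/41.8 + (40 - 41.8)²/41.8
   = 0.004 + 2.489 + 1.853 + 0.078
   = 4.42
p-value = 0.2193

Since p-value > α = 0.01, we fail to reject H₀.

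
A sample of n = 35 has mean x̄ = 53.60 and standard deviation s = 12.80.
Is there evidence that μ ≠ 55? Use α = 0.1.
One-sample t-test:
H₀: μ = 55
H₁: μ ≠ 55
df = n - 1 = 34
t = (x̄ - μ₀) / (s/√n) = (53.60 - 55) / (12.80/√35) = -0.647
p-value = 0.5219

Since p-value > α = 0.1, we fail to reject H₀.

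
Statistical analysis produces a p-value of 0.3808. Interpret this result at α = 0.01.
Since p = 0.3808 > α = 0.01, fail to reject H₀.
There is insufficient evidence to reject the null hypothesis; the result is not statistically significant at the 0.01 level.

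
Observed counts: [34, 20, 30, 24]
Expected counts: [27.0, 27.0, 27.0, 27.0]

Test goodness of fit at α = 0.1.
Chi-square goodness of fit test:
H₀: observed counts match expected distribution
H₁: observed counts differ from expected distribution
df = k - 1 = 3
χ² = Σ(O - E)²/E
   = (34 - 27.0)²/27.0 + (20 - 27.0)²/27.0 + (30 - 27.0)²/27.0 + (24 - 27.0)²/27.0
   = 1.815 + 1.815 + 0.333 + 0.333
   = 4.30
p-value = 0.2312

Since p-value > α = 0.1, we fail to reject H₀.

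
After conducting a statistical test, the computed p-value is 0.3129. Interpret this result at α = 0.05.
Since p = 0.3129 > α = 0.05, fail to reject H₀.
There is insufficient evidence to reject the null hypothesis; the result is not statistically significant at the 0.05 level.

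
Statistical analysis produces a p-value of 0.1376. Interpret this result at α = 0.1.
Since p = 0.1376 > α = 0.1, fail to reject H₀.
There is insufficient evidence to reject the null hypothesis; the result is not statistically significant at the 0.1 level.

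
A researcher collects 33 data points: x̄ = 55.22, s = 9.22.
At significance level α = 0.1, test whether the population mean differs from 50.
One-sample t-test:
H₀: μ = 50
H₁: μ ≠ 50
df = n - 1 = 32
t = (x̄ - μ₀) / (s/√n) = (55.22 - 50) / (9.22/√33) = 3.252
p-value = 0.0027

Since p-value < α = 0.1, we reject H₀.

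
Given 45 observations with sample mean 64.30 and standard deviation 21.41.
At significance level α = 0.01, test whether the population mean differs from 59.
One-sample t-test:
H₀: μ = 59
H₁: μ ≠ 59
df = n - 1 = 44
t = (x̄ - μ₀) / (s/√n) = (64.30 - 59) / (21.41/√45) = 1.661
p-value = 0.1039

Since p-value > α = 0.01, we fail to reject H₀.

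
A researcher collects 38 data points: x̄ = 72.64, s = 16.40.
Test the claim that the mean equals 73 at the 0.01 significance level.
One-sample t-test:
H₀: μ = 73
H₁: μ ≠ 73
df = n - 1 = 37
t = (x̄ - μ₀) / (s/√n) = (72.64 - 73) / (16.40/√38) = -0.135
p-value = 0.8931

Since p-value > α = 0.01, we fail to reject H₀.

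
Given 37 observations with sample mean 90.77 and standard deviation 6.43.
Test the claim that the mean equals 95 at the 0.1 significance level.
One-sample t-test:
H₀: μ = 95
H₁: μ ≠ 95
df = n - 1 = 36
t = (x̄ - μ₀) / (s/√n) = (90.77 - 95) / (6.43/√37) = -4.002
p-value = 0.0003

Since p-value < α = 0.1, we reject H₀.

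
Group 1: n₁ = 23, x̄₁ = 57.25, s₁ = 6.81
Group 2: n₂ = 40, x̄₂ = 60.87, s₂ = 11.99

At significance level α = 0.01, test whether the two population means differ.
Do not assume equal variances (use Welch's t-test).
Welch's two-sample t-test:
H₀: μ₁ = μ₂
H₁: μ₁ ≠ μ₂
s₁²/n₁ = 6.81²/23 = 2.0164,  s₂²/n₂ = 11.99²/40 = 3.5940
SE = √(s₁²/n₁ + s₂²/n₂) = √(2.0164 + 3.5940) = 2.3686
df (Welch-Satterthwaite) = (s₁²/n₁ + s₂²/n₂)² / [(s₁²/n₁)²/(n₁-1) + (s₂²/n₂)²/(n₂-1)] ≈ 61.00
t = (x̄₁ - x̄₂) / SE = (57.25 - 60.87) / 2.3686 = -3.62 / 2.3686 = -1.528
p-value = 0.1316

Since p-value > α = 0.01, we fail to reject H₀.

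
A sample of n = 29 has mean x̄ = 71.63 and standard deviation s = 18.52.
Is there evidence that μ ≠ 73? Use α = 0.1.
One-sample t-test:
H₀: μ = 73
H₁: μ ≠ 73
df = n - 1 = 28
t = (x̄ - μ₀) / (s/√n) = (71.63 - 73) / (18.52/√29) = -0.398
p-value = 0.6934

Since p-value > α = 0.1, we fail to reject H₀.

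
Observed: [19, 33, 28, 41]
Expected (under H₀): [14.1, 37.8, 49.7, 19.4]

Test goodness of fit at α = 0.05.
Chi-square goodness of fit test:
H₀: observed counts match expected distribution
H₁: observed counts differ from expected distribution
df = k - 1 = 3
χ² = Σ(O - E)²/E
   = (19 - 14.1)²/14.1 + (33 - 37.8)²/37.8 + (28 - 49.7)²/49.7 + (41 - 19.4)²/19.4
   = 1.703 + 0.610 + 9.475 + 24.049
   = 35.84
p-value < 0.0001

Since p-value < α = 0.05, we reject H₀.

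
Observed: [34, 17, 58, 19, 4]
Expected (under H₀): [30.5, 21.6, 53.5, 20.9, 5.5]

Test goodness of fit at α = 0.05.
Chi-square goodness of fit test:
H₀: observed counts match expected distribution
H₁: observed counts differ from expected distribution
df = k - 1 = 4
χ² = Σ(O - E)²/E
   = (34 - 30.5)²/30.5 + (17 - 21.6)²/21.6 + (58 - 53.5)²/53.5 + (19 - 20.9)²/20.9 + (4 - 5.5)²/5.5
   = 0.402 + 0.980 + 0.379 + 0.173 + 0.409
   = 2.34
p-value = 0.6732

Since p-value > α = 0.05, we fail to reject H₀.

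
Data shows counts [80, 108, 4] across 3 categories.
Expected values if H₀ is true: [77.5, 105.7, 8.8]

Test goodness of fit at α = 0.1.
Chi-square goodness of fit test:
H₀: observed counts match expected distribution
H₁: observed counts differ from expected distribution
df = k - 1 = 2
χ² = Σ(O - E)²/E
   = (80 - 77.5)²/77.5 + (108 - 105.7)²/105.7 + (4 - 8.8)²/8.8
   = 0.081 + 0.050 + 2.618
   = 2.75
p-value = 0.2530

Since p-value > α = 0.1, we fail to reject H₀.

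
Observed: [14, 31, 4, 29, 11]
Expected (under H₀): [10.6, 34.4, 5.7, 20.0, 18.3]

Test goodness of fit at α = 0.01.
Chi-square goodness of fit test:
H₀: observed counts match expected distribution
H₁: observed counts differ from expected distribution
df = k - 1 = 4
χ² = Σ(O - E)²/E
   = (14 - 10.6)²/10.6 + (31 - 34.4)²/34.4 + (4 - 5.7)²/5.7 + (29 - 20.0)²/20.0 + (11 - 18.3)²/18.3
   = 1.091 + 0.336 + 0.507 + 4.050 + 2.912
   = 8.90
p-value = 0.0638

Since p-value > α = 0.01, we fail to reject H₀.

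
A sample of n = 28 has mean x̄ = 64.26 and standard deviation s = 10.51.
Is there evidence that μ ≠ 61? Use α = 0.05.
One-sample t-test:
H₀: μ = 61
H₁: μ ≠ 61
df = n - 1 = 27
t = (x̄ - μ₀) / (s/√n) = (64.26 - 61) / (10.51/√28) = 1.641
p-value = 0.1123

Since p-value > α = 0.05, we fail to reject H₀.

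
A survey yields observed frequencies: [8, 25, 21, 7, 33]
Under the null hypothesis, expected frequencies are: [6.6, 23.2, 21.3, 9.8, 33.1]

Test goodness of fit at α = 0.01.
Chi-square goodness of fit test:
H₀: observed counts match expected distribution
H₁: observed counts differ from expected distribution
df = k - 1 = 4
χ² = Σ(O - E)²/E
   = (8 - 6.6)²/6.6 + (25 - 23.2)²/23.2 + (21 - 21.3)²/21.3 + (7 - 9.8)²/9.8 + (33 - 33.1)²/33.1
   = 0.297 + 0.140 + 0.004 + 0.800 + 0.000
   = 1.24
p-value = 0.8713

Since p-value > α = 0.01, we fail to reject H₀.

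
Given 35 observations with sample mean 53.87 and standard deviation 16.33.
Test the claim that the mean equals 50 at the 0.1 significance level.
One-sample t-test:
H₀: μ = 50
H₁: μ ≠ 50
df = n - 1 = 34
t = (x̄ - μ₀) / (s/√n) = (53.87 - 50) / (16.33/√35) = 1.402
p-value = 0.1700

Since p-value > α = 0.1, we fail to reject H₀.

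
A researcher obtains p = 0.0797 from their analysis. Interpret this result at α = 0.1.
Since p = 0.0797 < α = 0.1, reject H₀.
There is sufficient evidence to reject the null hypothesis; the result is statistically significant at the 0.1 level.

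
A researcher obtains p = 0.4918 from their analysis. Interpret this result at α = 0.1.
Since p = 0.4918 > α = 0.1, fail to reject H₀.
There is insufficient evidence to reject the null hypothesis; the result is not statistically significant at the 0.1 level.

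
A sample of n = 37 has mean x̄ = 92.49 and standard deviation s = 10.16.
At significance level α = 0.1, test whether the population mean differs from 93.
One-sample t-test:
H₀: μ = 93
H₁: μ ≠ 93
df = n - 1 = 36
t = (x̄ - μ₀) / (s/√n) = (92.49 - 93) / (10.16/√37) = -0.305
p-value = 0.7619

Since p-value > α = 0.1, we fail to reject H₀.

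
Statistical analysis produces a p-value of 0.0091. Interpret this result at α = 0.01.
Since p = 0.0091 < α = 0.01, reject H₀.
There is sufficient evidence to reject the null hypothesis; the result is statistically significant at the 0.01 level.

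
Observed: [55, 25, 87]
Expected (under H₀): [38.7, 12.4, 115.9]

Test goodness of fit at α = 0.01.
Chi-square goodness of fit test:
H₀: observed counts match expected distribution
H₁: observed counts differ from expected distribution
df = k - 1 = 2
χ² = Σ(O - E)²/E
   = (55 - 38.7)²/38.7 + (25 - 12.4)²/12.4 + (87 - 115.9)²/115.9
   = 6.865 + 12.803 + 7.206
   = 26.87
p-value < 0.0001

Since p-value < α = 0.01, we reject H₀.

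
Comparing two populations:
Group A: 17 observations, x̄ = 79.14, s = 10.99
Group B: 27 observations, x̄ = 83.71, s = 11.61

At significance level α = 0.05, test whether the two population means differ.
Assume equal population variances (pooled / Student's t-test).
Student's two-sample t-test (equal variances):
H₀: μ₁ = μ₂
H₁: μ₁ ≠ μ₂
df = n₁ + n₂ - 2 = 42
Pooled variance s_p² = [(n₁-1)s₁² + (n₂-1)s₂²] / (n₁ + n₂ - 2) = [(16)(10.99²) + (26)(11.61²)] / 42 = 129.4542
SE = √(s_p²(1/n₁ + 1/n₂)) = √(129.4542 × (1/17 + 1/27)) = 3.5227
t = (x̄₁ - x̄₂) / SE = (79.14 - 83.71) / 3.5227 = -4.57 / 3.5227 = -1.297
p-value = 0.2016

Since p-value > α = 0.05, we fail to reject H₀.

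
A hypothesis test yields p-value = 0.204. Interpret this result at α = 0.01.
Since p = 0.204 > α = 0.01, fail to reject H₀.
There is insufficient evidence to reject the null hypothesis; the result is not statistically significant at the 0.01 level.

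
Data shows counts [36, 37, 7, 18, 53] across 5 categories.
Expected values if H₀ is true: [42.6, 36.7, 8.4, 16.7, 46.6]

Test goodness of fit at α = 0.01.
Chi-square goodness of fit test:
H₀: observed counts match expected distribution
H₁: observed counts differ from expected distribution
df = k - 1 = 4
χ² = Σ(O - E)²/E
   = (36 - 42.6)²/42.6 + (37 - 36.7)²/36.7 + (7 - 8.4)²/8.4 + (18 - 16.7)²/16.7 + (53 - 46.6)²/46.6
   = 1.023 + 0.002 + 0.233 + 0.101 + 0.879
   = 2.24
p-value = 0.6920

Since p-value > α = 0.01, we fail to reject H₀.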